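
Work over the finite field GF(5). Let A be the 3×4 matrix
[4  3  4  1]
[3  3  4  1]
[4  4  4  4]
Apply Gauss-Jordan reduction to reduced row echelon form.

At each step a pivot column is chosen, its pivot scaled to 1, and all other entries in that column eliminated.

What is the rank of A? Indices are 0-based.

step 1: normalize row 0 (÷4) = (1, 2, 1, 4)
  row 1: subtract 3×row0 = (0, 2, 1, 4)
  row 2: subtract 4×row0 = (0, 1, 0, 3)
step 2: normalize row 1 (÷2) = (0, 1, 3, 2)
  row 0: subtract 2×row1 = (1, 0, 0, 0)
  row 2: subtract 1×row1 = (0, 0, 2, 1)
step 3: normalize row 2 (÷2) = (0, 0, 1, 3)
  row 1: subtract 3×row2 = (0, 1, 0, 3)

rank = 3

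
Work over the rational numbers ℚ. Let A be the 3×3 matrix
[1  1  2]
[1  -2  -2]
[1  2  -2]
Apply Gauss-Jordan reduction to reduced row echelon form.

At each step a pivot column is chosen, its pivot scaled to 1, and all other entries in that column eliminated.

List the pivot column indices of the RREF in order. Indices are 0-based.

pivot columns: 0, 1, 2

pivot(0,0)=1: scale R0 → (1, 1, 2)
  clear (1,0): R1 −= (1)R0 → (0, -3, -4)
  clear (2,0): R2 −= (1)R0 → (0, 1, -4)
pivot(1,1)=-3: scale R1 → (0, 1, 4/3)
  clear (0,1): R0 −= (1)R1 → (1, 0, 2/3)
  clear (2,1): R2 −= (1)R1 → (0, 0, -16/3)
pivot(2,2)=-16/3: scale R2 → (0, 0, 1)
  clear (0,2): R0 −= (2/3)R2 → (1, 0, 0)
  clear (1,2): R1 −= (4/3)R2 → (0, 1, 0)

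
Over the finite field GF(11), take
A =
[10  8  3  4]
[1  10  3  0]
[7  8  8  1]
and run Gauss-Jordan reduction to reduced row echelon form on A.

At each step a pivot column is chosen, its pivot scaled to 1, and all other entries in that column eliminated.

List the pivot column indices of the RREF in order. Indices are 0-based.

[1] R0 /= 10  ⇒  (1, 3, 8, 7)
     R1 -= 1·R0  ⇒  (0, 7, 6, 4)
     R2 -= 7·R0  ⇒  (0, 9, 7, 7)
[2] R1 /= 7  ⇒  (0, 1, 4, 10)
     R0 -= 3·R1  ⇒  (1, 0, 7, 10)
     R2 -= 9·R1  ⇒  (0, 0, 4, 5)
[3] R2 /= 4  ⇒  (0, 0, 1, 4)
     R0 -= 7·R2  ⇒  (1, 0, 0, 4)
     R1 -= 4·R2  ⇒  (0, 1, 0, 5)

pivot columns: 0, 1, 2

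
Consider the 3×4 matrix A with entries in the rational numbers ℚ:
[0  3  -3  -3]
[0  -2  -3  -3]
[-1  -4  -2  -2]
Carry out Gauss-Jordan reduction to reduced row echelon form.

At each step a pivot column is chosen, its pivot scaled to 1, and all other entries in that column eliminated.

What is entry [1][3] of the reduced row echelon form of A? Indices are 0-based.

M[1][3] = 0

pivot(0,0): swap R0↔R2
pivot(0,0)=-1: scale R0 → (1, 4, 2, 2)
pivot(1,1)=-2: scale R1 → (0, 1, 3/2, 3/2)
  clear (0,1): R0 −= (4)R1 → (1, 0, -4, -4)
  clear (2,1): R2 −= (3)R1 → (0, 0, -15/2, -15/2)
pivot(2,2)=-15/2: scale R2 → (0, 0, 1, 1)
  clear (0,2): R0 −= (-4)R2 → (1, 0, 0, 0)
  clear (1,2): R1 −= (3/2)R2 → (0, 1, 0, 0)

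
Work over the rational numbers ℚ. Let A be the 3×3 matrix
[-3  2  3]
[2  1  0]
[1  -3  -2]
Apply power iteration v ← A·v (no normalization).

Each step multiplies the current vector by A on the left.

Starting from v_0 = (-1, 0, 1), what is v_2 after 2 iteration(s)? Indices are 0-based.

v_0 = (-1, 0, 1).
v_1 = A·v_0 = (6, -2, -3).
v_2 = A·v_1 = (-31, 10, 18).

v_2 = (-31, 10, 18)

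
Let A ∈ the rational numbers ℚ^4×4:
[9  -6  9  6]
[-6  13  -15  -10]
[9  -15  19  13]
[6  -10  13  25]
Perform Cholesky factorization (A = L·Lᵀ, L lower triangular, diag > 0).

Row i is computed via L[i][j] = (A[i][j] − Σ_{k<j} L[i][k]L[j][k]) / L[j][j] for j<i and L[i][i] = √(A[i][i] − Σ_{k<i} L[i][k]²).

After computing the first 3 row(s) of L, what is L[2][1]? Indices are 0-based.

L[2][1] = -3

Step 1: L[0][0] = √(9) = 3.
  L[1][0] = (-6) / L[0][0] = -2.
Step 2: L[1][1] = √(9) = 3.
  L[2][0] = (9) / L[0][0] = 3.
  L[2][1] = (-9) / L[1][1] = -3.
Step 3: L[2][2] = √(1) = 1.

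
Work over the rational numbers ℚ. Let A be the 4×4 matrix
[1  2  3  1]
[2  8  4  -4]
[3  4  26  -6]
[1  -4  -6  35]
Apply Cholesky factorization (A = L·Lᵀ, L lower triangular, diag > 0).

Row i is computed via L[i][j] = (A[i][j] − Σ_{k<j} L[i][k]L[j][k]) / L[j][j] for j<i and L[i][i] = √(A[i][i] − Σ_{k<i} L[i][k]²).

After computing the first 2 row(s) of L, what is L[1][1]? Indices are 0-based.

L[1][1] = 2

Step 1: L[0][0] = √(1) = 1.
  L[1][0] = (2) / L[0][0] = 2.
Step 2: L[1][1] = √(4) = 2.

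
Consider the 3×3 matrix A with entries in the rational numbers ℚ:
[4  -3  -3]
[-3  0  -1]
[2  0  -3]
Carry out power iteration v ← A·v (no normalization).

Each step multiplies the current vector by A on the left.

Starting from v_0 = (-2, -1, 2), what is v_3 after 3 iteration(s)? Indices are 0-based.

v_3 = (-257, 70, -76)

v_0 = (-2, -1, 2).
v_1 = A·v_0 = (-11, 4, -10).
v_2 = A·v_1 = (-26, 43, 8).
v_3 = A·v_2 = (-257, 70, -76).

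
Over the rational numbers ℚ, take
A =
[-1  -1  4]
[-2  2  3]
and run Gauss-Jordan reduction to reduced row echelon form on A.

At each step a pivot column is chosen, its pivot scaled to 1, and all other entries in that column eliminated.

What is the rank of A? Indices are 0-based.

rank = 2

step 1: normalize row 0 (÷-1) = (1, 1, -4)
  row 1: subtract -2×row0 = (0, 4, -5)
step 2: normalize row 1 (÷4) = (0, 1, -5/4)
  row 0: subtract 1×row1 = (1, 0, -11/4)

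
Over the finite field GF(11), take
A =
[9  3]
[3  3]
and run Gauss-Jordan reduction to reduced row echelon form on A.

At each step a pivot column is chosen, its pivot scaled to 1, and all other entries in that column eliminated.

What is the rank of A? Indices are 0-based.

pivot(0,0)=9: scale R0 → (1, 4)
  clear (1,0): R1 −= (3)R0 → (0, 2)
pivot(1,1)=2: scale R1 → (0, 1)
  clear (0,1): R0 −= (4)R1 → (1, 0)

rank = 2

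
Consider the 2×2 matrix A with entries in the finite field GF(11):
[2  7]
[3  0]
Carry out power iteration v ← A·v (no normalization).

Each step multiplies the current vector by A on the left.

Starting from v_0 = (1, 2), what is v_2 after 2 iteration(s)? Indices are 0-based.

v_2 = (9, 4)

v_0 = (1, 2).
v_1 = A·v_0 = (5, 3).
v_2 = A·v_1 = (9, 4).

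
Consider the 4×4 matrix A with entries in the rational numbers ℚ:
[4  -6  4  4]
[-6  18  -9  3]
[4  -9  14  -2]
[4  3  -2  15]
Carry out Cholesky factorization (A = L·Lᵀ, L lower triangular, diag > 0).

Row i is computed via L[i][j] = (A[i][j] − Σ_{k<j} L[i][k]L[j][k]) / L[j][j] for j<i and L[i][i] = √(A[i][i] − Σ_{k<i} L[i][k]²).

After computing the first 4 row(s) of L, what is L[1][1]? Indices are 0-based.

L[1][1] = 3

Step 1: L[0][0] = √(4) = 2.
  L[1][0] = (-6) / L[0][0] = -3.
Step 2: L[1][1] = √(9) = 3.
  L[2][0] = (4) / L[0][0] = 2.
  L[2][1] = (-3) / L[1][1] = -1.
Step 3: L[2][2] = √(9) = 3.
  L[3][0] = (4) / L[0][0] = 2.
  L[3][1] = (9) / L[1][1] = 3.
  L[3][2] = (-3) / L[2][2] = -1.
Step 4: L[3][3] = √(1) = 1.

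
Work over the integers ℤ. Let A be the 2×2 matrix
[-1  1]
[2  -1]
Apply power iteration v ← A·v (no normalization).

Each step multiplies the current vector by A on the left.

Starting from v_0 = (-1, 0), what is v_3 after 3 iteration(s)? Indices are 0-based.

v_3 = (7, -10)

v_0 = (-1, 0).
v_1 = A·v_0 = (1, -2).
v_2 = A·v_1 = (-3, 4).
v_3 = A·v_2 = (7, -10).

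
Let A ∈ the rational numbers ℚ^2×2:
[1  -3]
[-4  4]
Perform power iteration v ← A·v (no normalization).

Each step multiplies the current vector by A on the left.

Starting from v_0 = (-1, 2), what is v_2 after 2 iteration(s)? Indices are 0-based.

v_2 = (-43, 76)

v_0 = (-1, 2).
v_1 = A·v_0 = (-7, 12).
v_2 = A·v_1 = (-43, 76).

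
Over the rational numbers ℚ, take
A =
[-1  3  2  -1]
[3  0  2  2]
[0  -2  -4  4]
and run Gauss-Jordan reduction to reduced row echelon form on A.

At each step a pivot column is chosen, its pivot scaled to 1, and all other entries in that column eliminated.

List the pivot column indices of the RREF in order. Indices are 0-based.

pivot columns: 0, 1, 2

step 1: normalize row 0 (÷-1) = (1, -3, -2, 1)
  row 1: subtract 3×row0 = (0, 9, 8, -1)
step 2: normalize row 1 (÷9) = (0, 1, 8/9, -1/9)
  row 0: subtract -3×row1 = (1, 0, 2/3, 2/3)
  row 2: subtract -2×row1 = (0, 0, -20/9, 34/9)
step 3: normalize row 2 (÷-20/9) = (0, 0, 1, -17/10)
  row 0: subtract 2/3×row2 = (1, 0, 0, 9/5)
  row 1: subtract 8/9×row2 = (0, 1, 0, 7/5)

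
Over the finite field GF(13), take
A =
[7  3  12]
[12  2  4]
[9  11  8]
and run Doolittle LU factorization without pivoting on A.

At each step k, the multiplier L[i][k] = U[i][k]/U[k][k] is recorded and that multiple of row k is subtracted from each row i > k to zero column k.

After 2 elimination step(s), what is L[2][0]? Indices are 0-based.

L[2][0] = 5

[col 0] pivot 7
  R1 -= 11*R0 → (0, 8, 2)  (L[1][0] := 11)
  R2 -= 5*R0 → (0, 9, 0)  (L[2][0] := 5)
[col 1] pivot 8
  R2 -= 6*R1 → (0, 0, 1)  (L[2][1] := 6)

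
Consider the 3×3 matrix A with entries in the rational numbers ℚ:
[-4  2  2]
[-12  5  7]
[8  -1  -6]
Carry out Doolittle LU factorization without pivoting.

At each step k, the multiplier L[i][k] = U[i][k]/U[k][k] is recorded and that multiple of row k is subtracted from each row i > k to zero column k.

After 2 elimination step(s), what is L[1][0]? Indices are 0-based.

L[1][0] = 3

Step 1: pivot at (0,0) is -4.
  row1 ← row1 − (3)·row0  ⇒  L[1][0]=3, U row1=(0, -1, 1)
  row2 ← row2 − (-2)·row0  ⇒  L[2][0]=-2, U row2=(0, 3, -2)
Step 2: pivot at (1,1) is -1.
  row2 ← row2 − (-3)·row1  ⇒  L[2][1]=-3, U row2=(0, 0, 1)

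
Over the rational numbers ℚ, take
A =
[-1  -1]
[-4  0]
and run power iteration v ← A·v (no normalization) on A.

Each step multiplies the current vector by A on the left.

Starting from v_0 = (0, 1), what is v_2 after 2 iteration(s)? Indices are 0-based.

v_0 = (0, 1).
v_1 = A·v_0 = (-1, 0).
v_2 = A·v_1 = (1, 4).

v_2 = (1, 4)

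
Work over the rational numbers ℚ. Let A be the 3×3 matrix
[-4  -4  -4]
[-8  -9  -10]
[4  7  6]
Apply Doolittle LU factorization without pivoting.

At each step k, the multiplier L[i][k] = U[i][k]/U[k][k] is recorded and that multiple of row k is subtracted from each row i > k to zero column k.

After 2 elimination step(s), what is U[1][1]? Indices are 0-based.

Step 1: pivot at (0,0) is -4.
  row1 ← row1 − (2)·row0  ⇒  L[1][0]=2, U row1=(0, -1, -2)
  row2 ← row2 − (-1)·row0  ⇒  L[2][0]=-1, U row2=(0, 3, 2)
Step 2: pivot at (1,1) is -1.
  row2 ← row2 − (-3)·row1  ⇒  L[2][1]=-3, U row2=(0, 0, -4)

U[1][1] = -1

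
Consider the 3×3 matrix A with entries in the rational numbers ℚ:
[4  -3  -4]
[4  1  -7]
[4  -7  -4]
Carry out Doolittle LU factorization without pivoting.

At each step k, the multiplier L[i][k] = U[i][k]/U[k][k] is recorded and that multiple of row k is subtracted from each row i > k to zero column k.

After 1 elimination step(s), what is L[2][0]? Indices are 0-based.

[col 0] pivot 4
  R1 -= 1*R0 → (0, 4, -3)  (L[1][0] := 1)
  R2 -= 1*R0 → (0, -4, 0)  (L[2][0] := 1)

L[2][0] = 1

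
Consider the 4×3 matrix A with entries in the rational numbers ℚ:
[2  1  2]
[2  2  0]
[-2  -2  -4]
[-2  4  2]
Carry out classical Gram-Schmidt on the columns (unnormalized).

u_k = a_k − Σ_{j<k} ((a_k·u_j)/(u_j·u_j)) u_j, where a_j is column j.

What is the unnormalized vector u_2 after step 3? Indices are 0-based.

Step 1: u_0 = a_0 = (2, 2, -2, -2).
Step 2: u_1 = a_1 − (1/8)·u_0 = (3/4, 7/4, -7/4, 17/4).
Step 3: u_2 = a_2 − (1/2)·u_0 − (68/99)·u_1 = (16/33, -218/99, -178/99, 8/99).

u_2 = (16/33, -218/99, -178/99, 8/99)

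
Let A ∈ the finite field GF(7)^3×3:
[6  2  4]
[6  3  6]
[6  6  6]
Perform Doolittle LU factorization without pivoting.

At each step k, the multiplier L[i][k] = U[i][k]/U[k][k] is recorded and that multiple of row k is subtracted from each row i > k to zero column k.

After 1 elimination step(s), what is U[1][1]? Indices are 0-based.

U[1][1] = 1

Step 1: pivot at (0,0) is 6.
  row1 ← row1 − (1)·row0  ⇒  L[1][0]=1, U row1=(0, 1, 2)
  row2 ← row2 − (1)·row0  ⇒  L[2][0]=1, U row2=(0, 4, 2)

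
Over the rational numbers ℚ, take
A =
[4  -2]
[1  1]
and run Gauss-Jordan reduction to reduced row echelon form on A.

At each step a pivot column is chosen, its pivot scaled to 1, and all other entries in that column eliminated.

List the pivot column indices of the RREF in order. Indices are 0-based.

[1] R0 /= 4  ⇒  (1, -1/2)
     R1 -= 1·R0  ⇒  (0, 3/2)
[2] R1 /= 3/2  ⇒  (0, 1)
     R0 -= -1/2·R1  ⇒  (1, 0)

pivot columns: 0, 1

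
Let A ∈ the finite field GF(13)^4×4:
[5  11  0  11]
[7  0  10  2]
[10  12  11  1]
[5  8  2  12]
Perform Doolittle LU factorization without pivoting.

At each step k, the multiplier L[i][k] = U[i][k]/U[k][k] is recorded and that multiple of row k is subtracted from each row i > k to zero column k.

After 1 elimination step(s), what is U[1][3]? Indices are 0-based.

[col 0] pivot 5
  R1 -= 4*R0 → (0, 8, 10, 10)  (L[1][0] := 4)
  R2 -= 2*R0 → (0, 3, 11, 5)  (L[2][0] := 2)
  R3 -= 1*R0 → (0, 10, 2, 1)  (L[3][0] := 1)

U[1][3] = 10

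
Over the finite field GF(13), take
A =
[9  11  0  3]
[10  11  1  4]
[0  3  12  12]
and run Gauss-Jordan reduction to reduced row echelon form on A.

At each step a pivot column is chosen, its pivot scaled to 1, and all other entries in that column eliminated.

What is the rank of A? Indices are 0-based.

rank = 3

step 1: normalize row 0 (÷9) = (1, 7, 0, 9)
  row 1: subtract 10×row0 = (0, 6, 1, 5)
step 2: normalize row 1 (÷6) = (0, 1, 11, 3)
  row 0: subtract 7×row1 = (1, 0, 1, 1)
  row 2: subtract 3×row1 = (0, 0, 5, 3)
step 3: normalize row 2 (÷5) = (0, 0, 1, 11)
  row 0: subtract 1×row2 = (1, 0, 0, 3)
  row 1: subtract 11×row2 = (0, 1, 0, 12)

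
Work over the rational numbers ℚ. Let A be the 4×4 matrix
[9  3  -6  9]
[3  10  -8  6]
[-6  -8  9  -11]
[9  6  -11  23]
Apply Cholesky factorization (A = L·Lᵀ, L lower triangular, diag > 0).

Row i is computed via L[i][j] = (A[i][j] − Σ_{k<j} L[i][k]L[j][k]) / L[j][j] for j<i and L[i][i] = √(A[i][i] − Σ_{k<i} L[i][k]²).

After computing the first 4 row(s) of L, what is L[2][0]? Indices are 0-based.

L[2][0] = -2

Step 1: L[0][0] = √(9) = 3.
  L[1][0] = (3) / L[0][0] = 1.
Step 2: L[1][1] = √(9) = 3.
  L[2][0] = (-6) / L[0][0] = -2.
  L[2][1] = (-6) / L[1][1] = -2.
Step 3: L[2][2] = √(1) = 1.
  L[3][0] = (9) / L[0][0] = 3.
  L[3][1] = (3) / L[1][1] = 1.
  L[3][2] = (-3) / L[2][2] = -3.
Step 4: L[3][3] = √(4) = 2.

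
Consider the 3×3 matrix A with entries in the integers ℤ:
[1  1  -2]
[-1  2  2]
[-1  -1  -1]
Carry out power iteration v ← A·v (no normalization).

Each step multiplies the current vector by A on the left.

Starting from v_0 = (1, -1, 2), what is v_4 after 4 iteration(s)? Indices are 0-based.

v_0 = (1, -1, 2).
v_1 = A·v_0 = (-4, 1, -2).
v_2 = A·v_1 = (1, 2, 5).
v_3 = A·v_2 = (-7, 13, -8).
v_4 = A·v_3 = (22, 17, 2).

v_4 = (22, 17, 2)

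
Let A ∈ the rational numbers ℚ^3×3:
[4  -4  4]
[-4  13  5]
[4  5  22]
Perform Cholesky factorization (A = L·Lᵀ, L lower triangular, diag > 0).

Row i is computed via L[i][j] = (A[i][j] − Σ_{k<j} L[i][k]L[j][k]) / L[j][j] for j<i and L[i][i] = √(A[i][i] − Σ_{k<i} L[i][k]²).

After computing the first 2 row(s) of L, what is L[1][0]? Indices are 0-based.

L[1][0] = -2

Step 1: L[0][0] = √(4) = 2.
  L[1][0] = (-4) / L[0][0] = -2.
Step 2: L[1][1] = √(9) = 3.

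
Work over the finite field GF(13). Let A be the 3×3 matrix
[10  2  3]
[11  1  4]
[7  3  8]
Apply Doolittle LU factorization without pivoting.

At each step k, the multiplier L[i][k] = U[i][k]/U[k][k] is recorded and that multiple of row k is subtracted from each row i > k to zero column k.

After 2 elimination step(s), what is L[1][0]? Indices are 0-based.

[col 0] pivot 10
  R1 -= 5*R0 → (0, 4, 2)  (L[1][0] := 5)
  R2 -= 2*R0 → (0, 12, 2)  (L[2][0] := 2)
[col 1] pivot 4
  R2 -= 3*R1 → (0, 0, 9)  (L[2][1] := 3)

L[1][0] = 5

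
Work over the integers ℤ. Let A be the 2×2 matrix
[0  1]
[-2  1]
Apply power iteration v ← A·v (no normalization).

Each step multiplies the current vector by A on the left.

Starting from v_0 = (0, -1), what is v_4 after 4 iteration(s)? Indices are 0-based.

v_4 = (3, 1)

v_0 = (0, -1).
v_1 = A·v_0 = (-1, -1).
v_2 = A·v_1 = (-1, 1).
v_3 = A·v_2 = (1, 3).
v_4 = A·v_3 = (3, 1).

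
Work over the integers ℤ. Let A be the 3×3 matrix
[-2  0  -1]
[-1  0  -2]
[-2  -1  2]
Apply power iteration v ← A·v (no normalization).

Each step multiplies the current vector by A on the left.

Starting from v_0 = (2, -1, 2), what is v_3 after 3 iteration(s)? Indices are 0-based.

v_0 = (2, -1, 2).
v_1 = A·v_0 = (-6, -6, 1).
v_2 = A·v_1 = (11, 4, 20).
v_3 = A·v_2 = (-42, -51, 14).

v_3 = (-42, -51, 14)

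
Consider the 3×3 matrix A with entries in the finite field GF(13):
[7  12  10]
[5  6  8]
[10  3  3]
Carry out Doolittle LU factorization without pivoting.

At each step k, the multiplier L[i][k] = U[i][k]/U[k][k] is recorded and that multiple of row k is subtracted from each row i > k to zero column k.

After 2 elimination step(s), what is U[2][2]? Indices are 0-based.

U[2][2] = 10

k=0: U[0][0]=7
  eliminate (1,0): mult=10, new row 1: (0, 3, 12); set L[1][0]=10
  eliminate (2,0): mult=7, new row 2: (0, 10, 11); set L[2][0]=7
k=1: U[1][1]=3
  eliminate (2,1): mult=12, new row 2: (0, 0, 10); set L[2][1]=12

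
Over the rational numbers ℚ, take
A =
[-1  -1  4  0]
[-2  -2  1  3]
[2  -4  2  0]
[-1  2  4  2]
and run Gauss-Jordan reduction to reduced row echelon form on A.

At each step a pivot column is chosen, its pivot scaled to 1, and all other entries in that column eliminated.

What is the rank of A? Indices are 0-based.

rank = 4

pivot(0,0)=-1: scale R0 → (1, 1, -4, 0)
  clear (1,0): R1 −= (-2)R0 → (0, 0, -7, 3)
  clear (2,0): R2 −= (2)R0 → (0, -6, 10, 0)
  clear (3,0): R3 −= (-1)R0 → (0, 3, 0, 2)
pivot(1,1): swap R1↔R2
pivot(1,1)=-6: scale R1 → (0, 1, -5/3, 0)
  clear (0,1): R0 −= (1)R1 → (1, 0, -7/3, 0)
  clear (3,1): R3 −= (3)R1 → (0, 0, 5, 2)
pivot(2,2)=-7: scale R2 → (0, 0, 1, -3/7)
  clear (0,2): R0 −= (-7/3)R2 → (1, 0, 0, -1)
  clear (1,2): R1 −= (-5/3)R2 → (0, 1, 0, -5/7)
  clear (3,2): R3 −= (5)R2 → (0, 0, 0, 29/7)
pivot(3,3)=29/7: scale R3 → (0, 0, 0, 1)
  clear (0,3): R0 −= (-1)R3 → (1, 0, 0, 0)
  clear (1,3): R1 −= (-5/7)R3 → (0, 1, 0, 0)
  clear (2,3): R2 −= (-3/7)R3 → (0, 0, 1, 0)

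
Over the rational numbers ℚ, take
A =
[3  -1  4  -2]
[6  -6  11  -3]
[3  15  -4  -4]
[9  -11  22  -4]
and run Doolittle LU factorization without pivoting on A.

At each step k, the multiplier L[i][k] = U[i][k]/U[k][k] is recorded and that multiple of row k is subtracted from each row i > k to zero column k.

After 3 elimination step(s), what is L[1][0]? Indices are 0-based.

[col 0] pivot 3
  R1 -= 2*R0 → (0, -4, 3, 1)  (L[1][0] := 2)
  R2 -= 1*R0 → (0, 16, -8, -2)  (L[2][0] := 1)
  R3 -= 3*R0 → (0, -8, 10, 2)  (L[3][0] := 3)
[col 1] pivot -4
  R2 -= -4*R1 → (0, 0, 4, 2)  (L[2][1] := -4)
  R3 -= 2*R1 → (0, 0, 4, 0)  (L[3][1] := 2)
[col 2] pivot 4
  R3 -= 1*R2 → (0, 0, 0, -2)  (L[3][2] := 1)

L[1][0] = 2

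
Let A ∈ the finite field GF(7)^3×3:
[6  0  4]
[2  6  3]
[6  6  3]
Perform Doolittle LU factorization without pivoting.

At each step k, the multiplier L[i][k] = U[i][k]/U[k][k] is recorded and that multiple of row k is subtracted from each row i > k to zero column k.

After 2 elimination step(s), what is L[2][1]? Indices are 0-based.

Step 1: pivot at (0,0) is 6.
  row1 ← row1 − (5)·row0  ⇒  L[1][0]=5, U row1=(0, 6, 4)
  row2 ← row2 − (1)·row0  ⇒  L[2][0]=1, U row2=(0, 6, 6)
Step 2: pivot at (1,1) is 6.
  row2 ← row2 − (1)·row1  ⇒  L[2][1]=1, U row2=(0, 0, 2)

L[2][1] = 1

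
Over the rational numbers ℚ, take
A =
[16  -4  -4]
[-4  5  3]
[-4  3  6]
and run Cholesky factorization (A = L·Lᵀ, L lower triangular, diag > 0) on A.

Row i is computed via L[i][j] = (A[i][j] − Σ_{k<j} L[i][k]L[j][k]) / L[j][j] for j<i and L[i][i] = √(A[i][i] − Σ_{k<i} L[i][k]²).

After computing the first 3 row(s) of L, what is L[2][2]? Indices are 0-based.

L[2][2] = 2

Step 1: L[0][0] = √(16) = 4.
  L[1][0] = (-4) / L[0][0] = -1.
Step 2: L[1][1] = √(4) = 2.
  L[2][0] = (-4) / L[0][0] = -1.
  L[2][1] = (2) / L[1][1] = 1.
Step 3: L[2][2] = √(4) = 2.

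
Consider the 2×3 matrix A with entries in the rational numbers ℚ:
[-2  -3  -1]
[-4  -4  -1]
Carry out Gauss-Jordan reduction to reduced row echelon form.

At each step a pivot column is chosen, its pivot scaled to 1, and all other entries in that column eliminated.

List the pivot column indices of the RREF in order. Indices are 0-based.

pivot columns: 0, 1

step 1: normalize row 0 (÷-2) = (1, 3/2, 1/2)
  row 1: subtract -4×row0 = (0, 2, 1)
step 2: normalize row 1 (÷2) = (0, 1, 1/2)
  row 0: subtract 3/2×row1 = (1, 0, -1/4)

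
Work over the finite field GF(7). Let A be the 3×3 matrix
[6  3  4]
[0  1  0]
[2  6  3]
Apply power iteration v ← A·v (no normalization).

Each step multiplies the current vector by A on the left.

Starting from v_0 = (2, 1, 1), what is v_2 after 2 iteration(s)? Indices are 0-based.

v_0 = (2, 1, 1).
v_1 = A·v_0 = (5, 1, 6).
v_2 = A·v_1 = (1, 1, 6).

v_2 = (1, 1, 6)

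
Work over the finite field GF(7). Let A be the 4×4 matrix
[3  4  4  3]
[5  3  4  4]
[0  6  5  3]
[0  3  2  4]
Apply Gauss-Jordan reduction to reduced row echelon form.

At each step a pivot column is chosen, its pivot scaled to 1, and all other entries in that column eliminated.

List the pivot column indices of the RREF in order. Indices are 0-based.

pivot(0,0)=3: scale R0 → (1, 6, 6, 1)
  clear (1,0): R1 −= (5)R0 → (0, 1, 2, 6)
pivot(1,1)=1: scale R1 → (0, 1, 2, 6)
  clear (0,1): R0 −= (6)R1 → (1, 0, 1, 0)
  clear (2,1): R2 −= (6)R1 → (0, 0, 0, 2)
  clear (3,1): R3 −= (3)R1 → (0, 0, 3, 0)
pivot(2,2): swap R2↔R3
pivot(2,2)=3: scale R2 → (0, 0, 1, 0)
  clear (0,2): R0 −= (1)R2 → (1, 0, 0, 0)
  clear (1,2): R1 −= (2)R2 → (0, 1, 0, 6)
pivot(3,3)=2: scale R3 → (0, 0, 0, 1)
  clear (1,3): R1 −= (6)R3 → (0, 1, 0, 0)

pivot columns: 0, 1, 2, 3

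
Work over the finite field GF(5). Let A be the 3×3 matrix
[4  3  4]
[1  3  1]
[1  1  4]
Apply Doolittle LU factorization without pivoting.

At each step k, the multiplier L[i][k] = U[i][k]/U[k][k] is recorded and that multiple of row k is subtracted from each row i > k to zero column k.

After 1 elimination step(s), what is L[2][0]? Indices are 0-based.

L[2][0] = 4

[col 0] pivot 4
  R1 -= 4*R0 → (0, 1, 0)  (L[1][0] := 4)
  R2 -= 4*R0 → (0, 4, 3)  (L[2][0] := 4)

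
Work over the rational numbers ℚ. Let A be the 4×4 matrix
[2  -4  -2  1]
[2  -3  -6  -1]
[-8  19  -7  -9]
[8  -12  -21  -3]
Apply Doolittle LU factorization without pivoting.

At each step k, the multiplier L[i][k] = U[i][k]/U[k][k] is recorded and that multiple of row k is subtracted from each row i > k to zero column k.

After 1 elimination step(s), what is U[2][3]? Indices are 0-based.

Step 1: pivot at (0,0) is 2.
  row1 ← row1 − (1)·row0  ⇒  L[1][0]=1, U row1=(0, 1, -4, -2)
  row2 ← row2 − (-4)·row0  ⇒  L[2][0]=-4, U row2=(0, 3, -15, -5)
  row3 ← row3 − (4)·row0  ⇒  L[3][0]=4, U row3=(0, 4, -13, -7)

U[2][3] = -5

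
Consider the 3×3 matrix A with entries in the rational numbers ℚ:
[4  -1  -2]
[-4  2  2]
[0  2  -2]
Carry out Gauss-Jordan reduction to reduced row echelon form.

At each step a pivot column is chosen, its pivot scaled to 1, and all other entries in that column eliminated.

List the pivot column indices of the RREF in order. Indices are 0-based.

pivot columns: 0, 1, 2

[1] R0 /= 4  ⇒  (1, -1/4, -1/2)
     R1 -= -4·R0  ⇒  (0, 1, 0)
[2] R1 /= 1  ⇒  (0, 1, 0)
     R0 -= -1/4·R1  ⇒  (1, 0, -1/2)
     R2 -= 2·R1  ⇒  (0, 0, -2)
[3] R2 /= -2  ⇒  (0, 0, 1)
     R0 -= -1/2·R2  ⇒  (1, 0, 0)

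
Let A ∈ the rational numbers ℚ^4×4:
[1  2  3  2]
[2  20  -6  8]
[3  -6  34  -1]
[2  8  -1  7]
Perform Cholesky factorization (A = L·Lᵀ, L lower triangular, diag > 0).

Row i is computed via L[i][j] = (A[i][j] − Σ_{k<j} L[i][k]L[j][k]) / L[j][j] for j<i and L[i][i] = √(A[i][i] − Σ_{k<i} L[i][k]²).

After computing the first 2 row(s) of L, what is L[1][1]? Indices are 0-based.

L[1][1] = 4

Step 1: L[0][0] = √(1) = 1.
  L[1][0] = (2) / L[0][0] = 2.
Step 2: L[1][1] = √(16) = 4.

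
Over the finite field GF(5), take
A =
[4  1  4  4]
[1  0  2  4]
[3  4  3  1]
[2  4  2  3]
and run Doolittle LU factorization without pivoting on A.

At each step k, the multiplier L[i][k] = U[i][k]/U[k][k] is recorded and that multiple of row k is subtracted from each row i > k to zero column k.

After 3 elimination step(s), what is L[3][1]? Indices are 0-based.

[col 0] pivot 4
  R1 -= 4*R0 → (0, 1, 1, 3)  (L[1][0] := 4)
  R2 -= 2*R0 → (0, 2, 0, 3)  (L[2][0] := 2)
  R3 -= 3*R0 → (0, 1, 0, 1)  (L[3][0] := 3)
[col 1] pivot 1
  R2 -= 2*R1 → (0, 0, 3, 2)  (L[2][1] := 2)
  R3 -= 1*R1 → (0, 0, 4, 3)  (L[3][1] := 1)
[col 2] pivot 3
  R3 -= 3*R2 → (0, 0, 0, 2)  (L[3][2] := 3)

L[3][1] = 1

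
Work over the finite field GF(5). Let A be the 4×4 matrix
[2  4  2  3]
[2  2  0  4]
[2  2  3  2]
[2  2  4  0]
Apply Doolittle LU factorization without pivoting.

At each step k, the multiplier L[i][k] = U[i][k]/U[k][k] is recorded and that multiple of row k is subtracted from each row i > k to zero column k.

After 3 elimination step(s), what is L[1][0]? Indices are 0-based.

L[1][0] = 1

Step 1: pivot at (0,0) is 2.
  row1 ← row1 − (1)·row0  ⇒  L[1][0]=1, U row1=(0, 3, 3, 1)
  row2 ← row2 − (1)·row0  ⇒  L[2][0]=1, U row2=(0, 3, 1, 4)
  row3 ← row3 − (1)·row0  ⇒  L[3][0]=1, U row3=(0, 3, 2, 2)
Step 2: pivot at (1,1) is 3.
  row2 ← row2 − (1)·row1  ⇒  L[2][1]=1, U row2=(0, 0, 3, 3)
  row3 ← row3 − (1)·row1  ⇒  L[3][1]=1, U row3=(0, 0, 4, 1)
Step 3: pivot at (2,2) is 3.
  row3 ← row3 − (3)·row2  ⇒  L[3][2]=3, U row3=(0, 0, 0, 2)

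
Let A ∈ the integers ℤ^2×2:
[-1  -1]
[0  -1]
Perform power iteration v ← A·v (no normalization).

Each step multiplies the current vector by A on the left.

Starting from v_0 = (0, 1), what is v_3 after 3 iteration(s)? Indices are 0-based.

v_3 = (-3, -1)

v_0 = (0, 1).
v_1 = A·v_0 = (-1, -1).
v_2 = A·v_1 = (2, 1).
v_3 = A·v_2 = (-3, -1).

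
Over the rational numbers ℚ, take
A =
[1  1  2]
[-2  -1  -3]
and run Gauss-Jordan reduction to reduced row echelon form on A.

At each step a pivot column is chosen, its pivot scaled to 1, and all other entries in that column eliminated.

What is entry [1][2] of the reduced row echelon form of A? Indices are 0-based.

[1] R0 /= 1  ⇒  (1, 1, 2)
     R1 -= -2·R0  ⇒  (0, 1, 1)
[2] R1 /= 1  ⇒  (0, 1, 1)
     R0 -= 1·R1  ⇒  (1, 0, 1)

M[1][2] = 1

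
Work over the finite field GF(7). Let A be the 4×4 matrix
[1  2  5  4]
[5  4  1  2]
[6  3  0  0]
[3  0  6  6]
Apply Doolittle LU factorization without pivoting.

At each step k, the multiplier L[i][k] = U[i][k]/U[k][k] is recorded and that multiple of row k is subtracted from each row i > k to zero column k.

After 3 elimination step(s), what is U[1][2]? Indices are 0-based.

k=0: U[0][0]=1
  eliminate (1,0): mult=5, new row 1: (0, 1, 4, 3); set L[1][0]=5
  eliminate (2,0): mult=6, new row 2: (0, 5, 5, 4); set L[2][0]=6
  eliminate (3,0): mult=3, new row 3: (0, 1, 5, 1); set L[3][0]=3
k=1: U[1][1]=1
  eliminate (2,1): mult=5, new row 2: (0, 0, 6, 3); set L[2][1]=5
  eliminate (3,1): mult=1, new row 3: (0, 0, 1, 5); set L[3][1]=1
k=2: U[2][2]=6
  eliminate (3,2): mult=6, new row 3: (0, 0, 0, 1); set L[3][2]=6

U[1][2] = 4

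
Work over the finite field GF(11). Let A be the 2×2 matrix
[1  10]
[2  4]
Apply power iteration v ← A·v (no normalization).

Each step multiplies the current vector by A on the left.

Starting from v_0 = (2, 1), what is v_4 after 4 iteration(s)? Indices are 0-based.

v_0 = (2, 1).
v_1 = A·v_0 = (1, 8).
v_2 = A·v_1 = (4, 1).
v_3 = A·v_2 = (3, 1).
v_4 = A·v_3 = (2, 10).

v_4 = (2, 10)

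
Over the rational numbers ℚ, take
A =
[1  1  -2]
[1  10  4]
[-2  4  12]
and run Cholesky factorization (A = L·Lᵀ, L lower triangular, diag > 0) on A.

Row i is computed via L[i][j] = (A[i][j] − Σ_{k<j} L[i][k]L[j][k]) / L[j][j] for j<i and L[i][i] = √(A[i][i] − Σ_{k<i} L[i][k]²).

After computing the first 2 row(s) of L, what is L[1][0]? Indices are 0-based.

L[1][0] = 1

Step 1: L[0][0] = √(1) = 1.
  L[1][0] = (1) / L[0][0] = 1.
Step 2: L[1][1] = √(9) = 3.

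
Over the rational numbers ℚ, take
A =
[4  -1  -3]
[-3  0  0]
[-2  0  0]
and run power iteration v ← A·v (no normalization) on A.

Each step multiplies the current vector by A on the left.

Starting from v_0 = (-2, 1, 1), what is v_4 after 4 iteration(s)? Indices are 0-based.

v_4 = (-2082, 1116, 744)

v_0 = (-2, 1, 1).
v_1 = A·v_0 = (-12, 6, 4).
v_2 = A·v_1 = (-66, 36, 24).
v_3 = A·v_2 = (-372, 198, 132).
v_4 = A·v_3 = (-2082, 1116, 744).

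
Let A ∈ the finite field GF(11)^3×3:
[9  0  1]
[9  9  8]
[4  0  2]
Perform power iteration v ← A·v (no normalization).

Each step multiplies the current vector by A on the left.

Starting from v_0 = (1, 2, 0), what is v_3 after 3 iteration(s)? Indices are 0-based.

v_0 = (1, 2, 0).
v_1 = A·v_0 = (9, 5, 4).
v_2 = A·v_1 = (8, 4, 0).
v_3 = A·v_2 = (6, 9, 10).

v_3 = (6, 9, 10)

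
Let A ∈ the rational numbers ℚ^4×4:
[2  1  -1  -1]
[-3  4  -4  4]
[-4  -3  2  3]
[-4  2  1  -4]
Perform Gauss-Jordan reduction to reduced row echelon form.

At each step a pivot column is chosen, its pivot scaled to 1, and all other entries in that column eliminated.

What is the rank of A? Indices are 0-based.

[1] R0 /= 2  ⇒  (1, 1/2, -1/2, -1/2)
     R1 -= -3·R0  ⇒  (0, 11/2, -11/2, 5/2)
     R2 -= -4·R0  ⇒  (0, -1, 0, 1)
     R3 -= -4·R0  ⇒  (0, 4, -1, -6)
[2] R1 /= 11/2  ⇒  (0, 1, -1, 5/11)
     R0 -= 1/2·R1  ⇒  (1, 0, 0, -8/11)
     R2 -= -1·R1  ⇒  (0, 0, -1, 16/11)
     R3 -= 4·R1  ⇒  (0, 0, 3, -86/11)
[3] R2 /= -1  ⇒  (0, 0, 1, -16/11)
     R1 -= -1·R2  ⇒  (0, 1, 0, -1)
     R3 -= 3·R2  ⇒  (0, 0, 0, -38/11)
[4] R3 /= -38/11  ⇒  (0, 0, 0, 1)
     R0 -= -8/11·R3  ⇒  (1, 0, 0, 0)
     R1 -= -1·R3  ⇒  (0, 1, 0, 0)
     R2 -= -16/11·R3  ⇒  (0, 0, 1, 0)

rank = 4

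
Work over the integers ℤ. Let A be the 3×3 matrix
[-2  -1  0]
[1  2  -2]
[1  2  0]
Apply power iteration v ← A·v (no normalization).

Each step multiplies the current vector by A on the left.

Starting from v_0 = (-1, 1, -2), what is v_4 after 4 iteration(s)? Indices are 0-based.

v_4 = (1, -39, -17)

v_0 = (-1, 1, -2).
v_1 = A·v_0 = (1, 5, 1).
v_2 = A·v_1 = (-7, 9, 11).
v_3 = A·v_2 = (5, -11, 11).
v_4 = A·v_3 = (1, -39, -17).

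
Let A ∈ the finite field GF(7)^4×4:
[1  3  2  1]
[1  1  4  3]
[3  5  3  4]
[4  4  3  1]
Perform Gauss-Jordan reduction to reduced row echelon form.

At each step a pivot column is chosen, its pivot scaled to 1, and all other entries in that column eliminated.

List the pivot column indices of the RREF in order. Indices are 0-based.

[1] R0 /= 1  ⇒  (1, 3, 2, 1)
     R1 -= 1·R0  ⇒  (0, 5, 2, 2)
     R2 -= 3·R0  ⇒  (0, 3, 4, 1)
     R3 -= 4·R0  ⇒  (0, 6, 2, 4)
[2] R1 /= 5  ⇒  (0, 1, 6, 6)
     R0 -= 3·R1  ⇒  (1, 0, 5, 4)
     R2 -= 3·R1  ⇒  (0, 0, 0, 4)
     R3 -= 6·R1  ⇒  (0, 0, 1, 3)
[3] R2 <-> R3
[3] R2 /= 1  ⇒  (0, 0, 1, 3)
     R0 -= 5·R2  ⇒  (1, 0, 0, 3)
     R1 -= 6·R2  ⇒  (0, 1, 0, 2)
[4] R3 /= 4  ⇒  (0, 0, 0, 1)
     R0 -= 3·R3  ⇒  (1, 0, 0, 0)
     R1 -= 2·R3  ⇒  (0, 1, 0, 0)
     R2 -= 3·R3  ⇒  (0, 0, 1, 0)

pivot columns: 0, 1, 2, 3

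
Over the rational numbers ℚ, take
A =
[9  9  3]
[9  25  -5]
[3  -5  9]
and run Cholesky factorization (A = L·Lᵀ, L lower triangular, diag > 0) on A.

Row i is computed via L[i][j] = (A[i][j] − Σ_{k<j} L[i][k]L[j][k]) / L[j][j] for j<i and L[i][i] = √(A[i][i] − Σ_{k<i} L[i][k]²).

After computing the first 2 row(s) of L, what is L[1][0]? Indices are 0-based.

Step 1: L[0][0] = √(9) = 3.
  L[1][0] = (9) / L[0][0] = 3.
Step 2: L[1][1] = √(16) = 4.

L[1][0] = 3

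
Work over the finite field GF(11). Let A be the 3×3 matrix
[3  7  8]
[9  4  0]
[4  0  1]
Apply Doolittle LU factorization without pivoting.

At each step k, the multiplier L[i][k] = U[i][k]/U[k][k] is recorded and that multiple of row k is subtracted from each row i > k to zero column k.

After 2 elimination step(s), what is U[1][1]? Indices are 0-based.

[col 0] pivot 3
  R1 -= 3*R0 → (0, 5, 9)  (L[1][0] := 3)
  R2 -= 5*R0 → (0, 9, 5)  (L[2][0] := 5)
[col 1] pivot 5
  R2 -= 4*R1 → (0, 0, 2)  (L[2][1] := 4)

U[1][1] = 5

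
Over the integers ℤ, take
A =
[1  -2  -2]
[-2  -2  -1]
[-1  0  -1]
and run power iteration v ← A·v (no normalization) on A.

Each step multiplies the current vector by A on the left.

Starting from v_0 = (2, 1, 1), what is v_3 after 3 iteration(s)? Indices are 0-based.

v_0 = (2, 1, 1).
v_1 = A·v_0 = (-2, -7, -3).
v_2 = A·v_1 = (18, 21, 5).
v_3 = A·v_2 = (-34, -83, -23).

v_3 = (-34, -83, -23)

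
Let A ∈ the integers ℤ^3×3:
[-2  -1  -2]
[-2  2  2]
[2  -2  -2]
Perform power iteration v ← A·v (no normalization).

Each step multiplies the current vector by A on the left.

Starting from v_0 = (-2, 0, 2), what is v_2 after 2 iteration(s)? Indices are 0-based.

v_2 = (8, 0, 0)

v_0 = (-2, 0, 2).
v_1 = A·v_0 = (0, 8, -8).
v_2 = A·v_1 = (8, 0, 0).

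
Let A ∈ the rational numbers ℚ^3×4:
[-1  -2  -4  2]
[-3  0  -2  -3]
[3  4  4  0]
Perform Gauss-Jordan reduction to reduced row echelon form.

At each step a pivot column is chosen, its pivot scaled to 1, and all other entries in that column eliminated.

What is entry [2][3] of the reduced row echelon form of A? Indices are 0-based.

pivot(0,0)=-1: scale R0 → (1, 2, 4, -2)
  clear (1,0): R1 −= (-3)R0 → (0, 6, 10, -9)
  clear (2,0): R2 −= (3)R0 → (0, -2, -8, 6)
pivot(1,1)=6: scale R1 → (0, 1, 5/3, -3/2)
  clear (0,1): R0 −= (2)R1 → (1, 0, 2/3, 1)
  clear (2,1): R2 −= (-2)R1 → (0, 0, -14/3, 3)
pivot(2,2)=-14/3: scale R2 → (0, 0, 1, -9/14)
  clear (0,2): R0 −= (2/3)R2 → (1, 0, 0, 10/7)
  clear (1,2): R1 −= (5/3)R2 → (0, 1, 0, -3/7)

M[2][3] = -9/14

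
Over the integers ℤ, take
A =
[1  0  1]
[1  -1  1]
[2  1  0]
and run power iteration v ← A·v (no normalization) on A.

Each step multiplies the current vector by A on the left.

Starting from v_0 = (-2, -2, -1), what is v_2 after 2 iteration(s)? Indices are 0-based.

v_0 = (-2, -2, -1).
v_1 = A·v_0 = (-3, -1, -6).
v_2 = A·v_1 = (-9, -8, -7).

v_2 = (-9, -8, -7)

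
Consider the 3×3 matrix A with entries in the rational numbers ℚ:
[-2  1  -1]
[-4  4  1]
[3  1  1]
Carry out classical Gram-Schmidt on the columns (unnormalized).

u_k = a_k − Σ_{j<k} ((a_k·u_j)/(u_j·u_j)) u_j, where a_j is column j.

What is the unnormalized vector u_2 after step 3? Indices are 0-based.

Step 1: u_0 = a_0 = (-2, -4, 3).
Step 2: u_1 = a_1 − (-15/29)·u_0 = (-1/29, 56/29, 74/29).
Step 3: u_2 = a_2 − (1/29)·u_0 − (131/297)·u_1 = (-272/297, 85/297, -68/297).

u_2 = (-272/297, 85/297, -68/297)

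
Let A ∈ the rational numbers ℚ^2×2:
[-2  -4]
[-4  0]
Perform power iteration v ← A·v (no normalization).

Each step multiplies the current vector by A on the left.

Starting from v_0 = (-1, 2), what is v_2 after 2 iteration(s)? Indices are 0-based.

v_0 = (-1, 2).
v_1 = A·v_0 = (-6, 4).
v_2 = A·v_1 = (-4, 24).

v_2 = (-4, 24)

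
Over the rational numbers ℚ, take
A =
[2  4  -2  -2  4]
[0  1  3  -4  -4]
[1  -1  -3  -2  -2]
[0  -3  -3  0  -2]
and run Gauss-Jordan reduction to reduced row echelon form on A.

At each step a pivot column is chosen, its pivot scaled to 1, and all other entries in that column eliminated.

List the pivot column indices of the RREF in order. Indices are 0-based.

pivot columns: 0, 1, 2, 3

[1] R0 /= 2  ⇒  (1, 2, -1, -1, 2)
     R2 -= 1·R0  ⇒  (0, -3, -2, -1, -4)
[2] R1 /= 1  ⇒  (0, 1, 3, -4, -4)
     R0 -= 2·R1  ⇒  (1, 0, -7, 7, 10)
     R2 -= -3·R1  ⇒  (0, 0, 7, -13, -16)
     R3 -= -3·R1  ⇒  (0, 0, 6, -12, -14)
[3] R2 /= 7  ⇒  (0, 0, 1, -13/7, -16/7)
     R0 -= -7·R2  ⇒  (1, 0, 0, -6, -6)
     R1 -= 3·R2  ⇒  (0, 1, 0, 11/7, 20/7)
     R3 -= 6·R2  ⇒  (0, 0, 0, -6/7, -2/7)
[4] R3 /= -6/7  ⇒  (0, 0, 0, 1, 1/3)
     R0 -= -6·R3  ⇒  (1, 0, 0, 0, -4)
     R1 -= 11/7·R3  ⇒  (0, 1, 0, 0, 7/3)
     R2 -= -13/7·R3  ⇒  (0, 0, 1, 0, -5/3)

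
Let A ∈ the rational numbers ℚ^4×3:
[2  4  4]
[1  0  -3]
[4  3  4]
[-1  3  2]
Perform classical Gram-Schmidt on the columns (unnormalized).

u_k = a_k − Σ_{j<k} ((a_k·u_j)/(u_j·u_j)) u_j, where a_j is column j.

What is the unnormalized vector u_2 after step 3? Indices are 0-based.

u_2 = (0, -85/27, 17/27, -17/27)

Step 1: u_0 = a_0 = (2, 1, 4, -1).
Step 2: u_1 = a_1 − (17/22)·u_0 = (27/11, -17/22, -1/11, 83/22).
Step 3: u_2 = a_2 − (19/22)·u_0 − (25/27)·u_1 = (0, -85/27, 17/27, -17/27).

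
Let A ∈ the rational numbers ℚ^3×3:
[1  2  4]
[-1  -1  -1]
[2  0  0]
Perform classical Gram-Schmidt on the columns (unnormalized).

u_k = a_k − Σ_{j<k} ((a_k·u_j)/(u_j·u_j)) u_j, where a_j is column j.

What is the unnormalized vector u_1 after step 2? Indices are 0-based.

u_1 = (3/2, -1/2, -1)

Step 1: u_0 = a_0 = (1, -1, 2).
Step 2: u_1 = a_1 − (1/2)·u_0 = (3/2, -1/2, -1).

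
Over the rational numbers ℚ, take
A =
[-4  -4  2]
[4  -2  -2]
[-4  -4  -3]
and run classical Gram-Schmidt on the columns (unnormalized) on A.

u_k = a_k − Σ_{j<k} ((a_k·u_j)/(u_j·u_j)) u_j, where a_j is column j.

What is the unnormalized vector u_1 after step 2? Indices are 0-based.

Step 1: u_0 = a_0 = (-4, 4, -4).
Step 2: u_1 = a_1 − (1/2)·u_0 = (-2, -4, -2).

u_1 = (-2, -4, -2)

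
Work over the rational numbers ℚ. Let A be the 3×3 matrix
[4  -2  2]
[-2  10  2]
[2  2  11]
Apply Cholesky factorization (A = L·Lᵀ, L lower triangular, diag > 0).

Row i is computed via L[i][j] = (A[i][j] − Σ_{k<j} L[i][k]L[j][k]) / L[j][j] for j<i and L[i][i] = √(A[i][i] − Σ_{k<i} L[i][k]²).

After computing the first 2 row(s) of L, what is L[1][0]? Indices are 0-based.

L[1][0] = -1

Step 1: L[0][0] = √(4) = 2.
  L[1][0] = (-2) / L[0][0] = -1.
Step 2: L[1][1] = √(9) = 3.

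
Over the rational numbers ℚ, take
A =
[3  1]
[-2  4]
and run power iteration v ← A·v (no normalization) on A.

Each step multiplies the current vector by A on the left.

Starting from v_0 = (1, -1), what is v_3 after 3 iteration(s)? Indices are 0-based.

v_3 = (-28, -112)

v_0 = (1, -1).
v_1 = A·v_0 = (2, -6).
v_2 = A·v_1 = (0, -28).
v_3 = A·v_2 = (-28, -112).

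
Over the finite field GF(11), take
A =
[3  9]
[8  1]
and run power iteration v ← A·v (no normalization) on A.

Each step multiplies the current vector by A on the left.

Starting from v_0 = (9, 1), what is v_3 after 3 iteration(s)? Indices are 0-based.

v_3 = (0, 2)

v_0 = (9, 1).
v_1 = A·v_0 = (3, 7).
v_2 = A·v_1 = (6, 9).
v_3 = A·v_2 = (0, 2).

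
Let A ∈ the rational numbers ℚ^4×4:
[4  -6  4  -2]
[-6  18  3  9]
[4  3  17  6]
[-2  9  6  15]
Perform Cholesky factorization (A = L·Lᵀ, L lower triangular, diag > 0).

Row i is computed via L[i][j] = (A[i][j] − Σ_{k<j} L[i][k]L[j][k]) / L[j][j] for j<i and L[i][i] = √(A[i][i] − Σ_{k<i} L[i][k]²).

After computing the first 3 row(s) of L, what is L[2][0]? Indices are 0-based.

L[2][0] = 2

Step 1: L[0][0] = √(4) = 2.
  L[1][0] = (-6) / L[0][0] = -3.
Step 2: L[1][1] = √(9) = 3.
  L[2][0] = (4) / L[0][0] = 2.
  L[2][1] = (9) / L[1][1] = 3.
Step 3: L[2][2] = √(4) = 2.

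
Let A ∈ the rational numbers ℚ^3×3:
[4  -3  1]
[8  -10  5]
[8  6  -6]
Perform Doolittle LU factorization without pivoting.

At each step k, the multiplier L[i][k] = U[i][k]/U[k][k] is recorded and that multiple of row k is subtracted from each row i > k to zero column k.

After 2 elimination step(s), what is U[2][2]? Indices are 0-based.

U[2][2] = 1

k=0: U[0][0]=4
  eliminate (1,0): mult=2, new row 1: (0, -4, 3); set L[1][0]=2
  eliminate (2,0): mult=2, new row 2: (0, 12, -8); set L[2][0]=2
k=1: U[1][1]=-4
  eliminate (2,1): mult=-3, new row 2: (0, 0, 1); set L[2][1]=-3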